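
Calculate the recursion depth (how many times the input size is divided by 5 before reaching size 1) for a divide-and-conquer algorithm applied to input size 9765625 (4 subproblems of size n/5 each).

For divide and conquer with division factor 5:

Problem sizes at each level:
Level 0: 9765625
Level 1: 1953125
Level 2: 390625
Level 3: 78125
Level 4: 15625
Level 5: 3125
Level 6: 625
Level 7: 125
Level 8: 25
Level 9: 5
Level 10: 1

The root is level 0 and the size-1 base case is level 10 (the tree spans levels 0 through 10, i.e. 11 levels counting the root), so the depth is the number of divisions: log_5(9765625) = 10

The recursion tree depth is log_5(9765625) = 10. At each level, the problem size is divided by 5, so it takes 10 divisions to reduce to a base case of size 1. The algorithm makes 4 recursive calls at each level.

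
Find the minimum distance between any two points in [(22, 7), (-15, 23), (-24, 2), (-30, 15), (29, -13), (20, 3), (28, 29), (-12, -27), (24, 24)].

Computing all pairwise distances among 9 points:

d((22, 7), (-15, 23)) = 40.3113
d((22, 7), (-24, 2)) = 46.2709
d((22, 7), (-30, 15)) = 52.6118
d((22, 7), (29, -13)) = 21.1896
d((22, 7), (20, 3)) = 4.4721 <-- minimum
d((22, 7), (28, 29)) = 22.8035
d((22, 7), (-12, -27)) = 48.0833
d((22, 7), (24, 24)) = 17.1172
d((-15, 23), (-24, 2)) = 22.8473
d((-15, 23), (-30, 15)) = 17.0
d((-15, 23), (29, -13)) = 56.8507
d((-15, 23), (20, 3)) = 40.3113
d((-15, 23), (28, 29)) = 43.4166
d((-15, 23), (-12, -27)) = 50.0899
d((-15, 23), (24, 24)) = 39.0128
d((-24, 2), (-30, 15)) = 14.3178
d((-24, 2), (29, -13)) = 55.0818
d((-24, 2), (20, 3)) = 44.0114
d((-24, 2), (28, 29)) = 58.5918
d((-24, 2), (-12, -27)) = 31.3847
d((-24, 2), (24, 24)) = 52.8015
d((-30, 15), (29, -13)) = 65.307
d((-30, 15), (20, 3)) = 51.4198
d((-30, 15), (28, 29)) = 59.6657
d((-30, 15), (-12, -27)) = 45.6946
d((-30, 15), (24, 24)) = 54.7449
d((29, -13), (20, 3)) = 18.3576
d((29, -13), (28, 29)) = 42.0119
d((29, -13), (-12, -27)) = 43.3244
d((29, -13), (24, 24)) = 37.3363
d((20, 3), (28, 29)) = 27.2029
d((20, 3), (-12, -27)) = 43.8634
d((20, 3), (24, 24)) = 21.3776
d((28, 29), (-12, -27)) = 68.8186
d((28, 29), (24, 24)) = 6.4031
d((-12, -27), (24, 24)) = 62.426

Closest pair: (22, 7) and (20, 3) with distance 4.4721

The closest pair is (22, 7) and (20, 3) with Euclidean distance 4.4721. For 9 points, brute-force pairwise comparison is shown above. For large n, the divide-and-conquer algorithm (sort by x, recurse on halves, check the dividing strip) achieves O(n log n).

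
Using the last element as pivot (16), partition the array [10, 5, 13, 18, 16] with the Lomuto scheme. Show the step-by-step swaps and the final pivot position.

Lomuto partition with pivot = 16:

Initial array: [10, 5, 13, 18, 16]

arr[0]=10 <= 16: swap with position 0, array becomes [10, 5, 13, 18, 16]
arr[1]=5 <= 16: swap with position 1, array becomes [10, 5, 13, 18, 16]
arr[2]=13 <= 16: swap with position 2, array becomes [10, 5, 13, 18, 16]
arr[3]=18 > 16: no swap

Place pivot at position 3: [10, 5, 13, 16, 18]
Pivot position: 3

After partitioning with pivot 16, the array becomes [10, 5, 13, 16, 18]. The pivot is placed at index 3. All elements to the left of the pivot are <= 16, and all elements to the right are > 16.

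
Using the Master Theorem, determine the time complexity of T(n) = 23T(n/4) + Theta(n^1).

Master Theorem for T(n) = 23T(n/4) + O(n^1):

a = 23, b = 4, c = 1
log_b(a) = log_4(23) = 2.2618

Case 1: c = 1 < log_4(23) = 2.2618
T(n) = O(n^(log_4 23))

For T(n) = 23T(n/4) + O(n^1): log_4(23) = 2.2618. This is Case 1 of the Master Theorem (c < log_b(a), work dominated by leaves), giving O(n^(log_4 23)).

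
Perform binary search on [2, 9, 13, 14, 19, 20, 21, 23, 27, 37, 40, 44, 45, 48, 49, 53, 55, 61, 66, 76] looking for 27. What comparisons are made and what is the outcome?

Binary search for 27 in [2, 9, 13, 14, 19, 20, 21, 23, 27, 37, 40, 44, 45, 48, 49, 53, 55, 61, 66, 76]:

lo=0, hi=19, mid=9, arr[mid]=37 -> 37 > 27, search left half
lo=0, hi=8, mid=4, arr[mid]=19 -> 19 < 27, search right half
lo=5, hi=8, mid=6, arr[mid]=21 -> 21 < 27, search right half
lo=7, hi=8, mid=7, arr[mid]=23 -> 23 < 27, search right half
lo=8, hi=8, mid=8, arr[mid]=27 -> Found target at index 8!

Binary search finds 27 at index 8 after 5 comparisons. The search repeatedly halves the search space by comparing with the middle element.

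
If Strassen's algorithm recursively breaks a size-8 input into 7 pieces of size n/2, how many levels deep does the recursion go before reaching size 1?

For divide and conquer with division factor 2:

Problem sizes at each level:
Level 0: 8
Level 1: 4
Level 2: 2
Level 3: 1

The root is level 0 and the size-1 base case is level 3 (the tree spans levels 0 through 3, i.e. 4 levels counting the root), so the depth is the number of divisions: log_2(8) = 3

The recursion tree depth is log_2(8) = 3. At each level, the problem size is divided by 2, so it takes 3 divisions to reduce to a base case of size 1. The algorithm makes 7 recursive calls at each level.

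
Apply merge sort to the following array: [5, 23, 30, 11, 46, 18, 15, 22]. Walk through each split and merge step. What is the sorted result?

Merge sort trace:

Split: [5, 23, 30, 11, 46, 18, 15, 22] -> [5, 23, 30, 11] and [46, 18, 15, 22]
  Split: [5, 23, 30, 11] -> [5, 23] and [30, 11]
    Split: [5, 23] -> [5] and [23]
    Merge: [5] + [23] -> [5, 23]
    Split: [30, 11] -> [30] and [11]
    Merge: [30] + [11] -> [11, 30]
  Merge: [5, 23] + [11, 30] -> [5, 11, 23, 30]
  Split: [46, 18, 15, 22] -> [46, 18] and [15, 22]
    Split: [46, 18] -> [46] and [18]
    Merge: [46] + [18] -> [18, 46]
    Split: [15, 22] -> [15] and [22]
    Merge: [15] + [22] -> [15, 22]
  Merge: [18, 46] + [15, 22] -> [15, 18, 22, 46]
Merge: [5, 11, 23, 30] + [15, 18, 22, 46] -> [5, 11, 15, 18, 22, 23, 30, 46]

Final sorted array: [5, 11, 15, 18, 22, 23, 30, 46]

The merge sort proceeds by recursively splitting the array and merging sorted halves.
After all merges, the sorted array is [5, 11, 15, 18, 22, 23, 30, 46].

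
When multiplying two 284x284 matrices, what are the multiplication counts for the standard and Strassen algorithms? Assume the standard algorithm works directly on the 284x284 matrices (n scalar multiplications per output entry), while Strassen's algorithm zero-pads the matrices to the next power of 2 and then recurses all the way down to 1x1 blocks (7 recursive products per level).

Matrix multiplication for 284x284 matrices:

Strassen's algorithm requires power-of-2 dimensions. Pad 284x284 to 512x512 (next power of 2).

Standard algorithm: 284^3 = 22906304 multiplications
Strassen's algorithm: 7^(log2(512)) = 7^9 = 40353607 multiplications
Difference: 22906304 - 40353607 = -17447303 (Strassen uses MORE here due to padding overhead — for small or just-over-power-of-2 n, padding can outweigh the per-level savings)

Standard: 22906304 multiplications (284^3). Strassen: 40353607 multiplications (7^9, after padding to 512x512). Strassen reduces 8 recursive multiplications to 7 at each level.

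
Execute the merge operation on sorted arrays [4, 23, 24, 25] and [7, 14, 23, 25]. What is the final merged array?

Merging process:

Compare 4 vs 7: take 4 from left. Merged: [4]
Compare 23 vs 7: take 7 from right. Merged: [4, 7]
Compare 23 vs 14: take 14 from right. Merged: [4, 7, 14]
Compare 23 vs 23: take 23 from left. Merged: [4, 7, 14, 23]
Compare 24 vs 23: take 23 from right. Merged: [4, 7, 14, 23, 23]
Compare 24 vs 25: take 24 from left. Merged: [4, 7, 14, 23, 23, 24]
Compare 25 vs 25: take 25 from left. Merged: [4, 7, 14, 23, 23, 24, 25]
Append remaining from right: [25]. Merged: [4, 7, 14, 23, 23, 24, 25, 25]

Final merged array: [4, 7, 14, 23, 23, 24, 25, 25]
Total comparisons: 7

The merged array is [4, 7, 14, 23, 23, 24, 25, 25], requiring 7 comparisons. The merge step runs in O(n) time where n is the total number of elements.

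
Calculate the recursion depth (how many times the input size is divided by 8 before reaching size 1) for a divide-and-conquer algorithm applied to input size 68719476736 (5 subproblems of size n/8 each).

For divide and conquer with division factor 8:

Problem sizes at each level:
Level 0: 68719476736
Level 1: 8589934592
Level 2: 1073741824
Level 3: 134217728
Level 4: 16777216
Level 5: 2097152
Level 6: 262144
Level 7: 32768
Level 8: 4096
Level 9: 512
Level 10: 64
Level 11: 8
Level 12: 1

The root is level 0 and the size-1 base case is level 12 (the tree spans levels 0 through 12, i.e. 13 levels counting the root), so the depth is the number of divisions: log_8(68719476736) = 12

The recursion tree depth is log_8(68719476736) = 12. At each level, the problem size is divided by 8, so it takes 12 divisions to reduce to a base case of size 1. The algorithm makes 5 recursive calls at each level.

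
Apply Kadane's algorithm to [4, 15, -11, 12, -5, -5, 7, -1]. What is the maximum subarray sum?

Using Kadane's algorithm on [4, 15, -11, 12, -5, -5, 7, -1]:

Scanning through the array:
Position 1 (value 15): max_ending_here = 19, max_so_far = 19
Position 2 (value -11): max_ending_here = 8, max_so_far = 19
Position 3 (value 12): max_ending_here = 20, max_so_far = 20
Position 4 (value -5): max_ending_here = 15, max_so_far = 20
Position 5 (value -5): max_ending_here = 10, max_so_far = 20
Position 6 (value 7): max_ending_here = 17, max_so_far = 20
Position 7 (value -1): max_ending_here = 16, max_so_far = 20

Maximum subarray: [4, 15, -11, 12]
Maximum sum: 20

The maximum subarray is [4, 15, -11, 12] with sum 20. This subarray runs from index 0 to index 3.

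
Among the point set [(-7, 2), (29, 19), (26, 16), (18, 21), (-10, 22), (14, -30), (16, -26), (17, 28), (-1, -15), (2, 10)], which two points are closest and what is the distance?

Computing all pairwise distances among 10 points:

d((-7, 2), (29, 19)) = 39.8121
d((-7, 2), (26, 16)) = 35.8469
d((-7, 2), (18, 21)) = 31.4006
d((-7, 2), (-10, 22)) = 20.2237
d((-7, 2), (14, -30)) = 38.2753
d((-7, 2), (16, -26)) = 36.2353
d((-7, 2), (17, 28)) = 35.3836
d((-7, 2), (-1, -15)) = 18.0278
d((-7, 2), (2, 10)) = 12.0416
d((29, 19), (26, 16)) = 4.2426 <-- minimum
d((29, 19), (18, 21)) = 11.1803
d((29, 19), (-10, 22)) = 39.1152
d((29, 19), (14, -30)) = 51.2445
d((29, 19), (16, -26)) = 46.8402
d((29, 19), (17, 28)) = 15.0
d((29, 19), (-1, -15)) = 45.3431
d((29, 19), (2, 10)) = 28.4605
d((26, 16), (18, 21)) = 9.434
d((26, 16), (-10, 22)) = 36.4966
d((26, 16), (14, -30)) = 47.5395
d((26, 16), (16, -26)) = 43.1741
d((26, 16), (17, 28)) = 15.0
d((26, 16), (-1, -15)) = 41.1096
d((26, 16), (2, 10)) = 24.7386
d((18, 21), (-10, 22)) = 28.0179
d((18, 21), (14, -30)) = 51.1566
d((18, 21), (16, -26)) = 47.0425
d((18, 21), (17, 28)) = 7.0711
d((18, 21), (-1, -15)) = 40.7063
d((18, 21), (2, 10)) = 19.4165
d((-10, 22), (14, -30)) = 57.2713
d((-10, 22), (16, -26)) = 54.5894
d((-10, 22), (17, 28)) = 27.6586
d((-10, 22), (-1, -15)) = 38.0789
d((-10, 22), (2, 10)) = 16.9706
d((14, -30), (16, -26)) = 4.4721
d((14, -30), (17, 28)) = 58.0775
d((14, -30), (-1, -15)) = 21.2132
d((14, -30), (2, 10)) = 41.7612
d((16, -26), (17, 28)) = 54.0093
d((16, -26), (-1, -15)) = 20.2485
d((16, -26), (2, 10)) = 38.6264
d((17, 28), (-1, -15)) = 46.6154
d((17, 28), (2, 10)) = 23.4307
d((-1, -15), (2, 10)) = 25.1794

Closest pair: (29, 19) and (26, 16) with distance 4.2426

The closest pair is (29, 19) and (26, 16) with Euclidean distance 4.2426. For 10 points, brute-force pairwise comparison is shown above. For large n, the divide-and-conquer algorithm (sort by x, recurse on halves, check the dividing strip) achieves O(n log n).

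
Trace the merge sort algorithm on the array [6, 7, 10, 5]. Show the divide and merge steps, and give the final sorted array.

Merge sort trace:

Split: [6, 7, 10, 5] -> [6, 7] and [10, 5]
  Split: [6, 7] -> [6] and [7]
  Merge: [6] + [7] -> [6, 7]
  Split: [10, 5] -> [10] and [5]
  Merge: [10] + [5] -> [5, 10]
Merge: [6, 7] + [5, 10] -> [5, 6, 7, 10]

Final sorted array: [5, 6, 7, 10]

The merge sort proceeds by recursively splitting the array and merging sorted halves.
After all merges, the sorted array is [5, 6, 7, 10].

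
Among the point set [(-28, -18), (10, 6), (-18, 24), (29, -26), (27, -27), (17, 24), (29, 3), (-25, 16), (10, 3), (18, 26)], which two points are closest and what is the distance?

Computing all pairwise distances among 10 points:

d((-28, -18), (10, 6)) = 44.9444
d((-28, -18), (-18, 24)) = 43.1741
d((-28, -18), (29, -26)) = 57.5587
d((-28, -18), (27, -27)) = 55.7315
d((-28, -18), (17, 24)) = 61.5549
d((-28, -18), (29, 3)) = 60.7454
d((-28, -18), (-25, 16)) = 34.1321
d((-28, -18), (10, 3)) = 43.4166
d((-28, -18), (18, 26)) = 63.6553
d((10, 6), (-18, 24)) = 33.2866
d((10, 6), (29, -26)) = 37.2156
d((10, 6), (27, -27)) = 37.1214
d((10, 6), (17, 24)) = 19.3132
d((10, 6), (29, 3)) = 19.2354
d((10, 6), (-25, 16)) = 36.4005
d((10, 6), (10, 3)) = 3.0
d((10, 6), (18, 26)) = 21.5407
d((-18, 24), (29, -26)) = 68.6222
d((-18, 24), (27, -27)) = 68.0147
d((-18, 24), (17, 24)) = 35.0
d((-18, 24), (29, 3)) = 51.4782
d((-18, 24), (-25, 16)) = 10.6301
d((-18, 24), (10, 3)) = 35.0
d((-18, 24), (18, 26)) = 36.0555
d((29, -26), (27, -27)) = 2.2361 <-- minimum
d((29, -26), (17, 24)) = 51.4198
d((29, -26), (29, 3)) = 29.0
d((29, -26), (-25, 16)) = 68.4105
d((29, -26), (10, 3)) = 34.6699
d((29, -26), (18, 26)) = 53.1507
d((27, -27), (17, 24)) = 51.9711
d((27, -27), (29, 3)) = 30.0666
d((27, -27), (-25, 16)) = 67.4759
d((27, -27), (10, 3)) = 34.4819
d((27, -27), (18, 26)) = 53.7587
d((17, 24), (29, 3)) = 24.1868
d((17, 24), (-25, 16)) = 42.7551
d((17, 24), (10, 3)) = 22.1359
d((17, 24), (18, 26)) = 2.2361 <-- minimum
d((29, 3), (-25, 16)) = 55.5428
d((29, 3), (10, 3)) = 19.0
d((29, 3), (18, 26)) = 25.4951
d((-25, 16), (10, 3)) = 37.3363
d((-25, 16), (18, 26)) = 44.1475
d((10, 3), (18, 26)) = 24.3516

Minimum distance: 2.2361 (tie among 2 pairs: (29, -26) and (27, -27); (17, 24) and (18, 26))

The minimum Euclidean distance is 2.2361. There is a tie: 2 pairs achieve this minimum — (29, -26) and (27, -27); (17, 24) and (18, 26). Any of these is a valid closest pair. For 10 points, brute-force pairwise comparison is shown above. For large n, the divide-and-conquer algorithm (sort by x, recurse on halves, check the dividing strip) achieves O(n log n).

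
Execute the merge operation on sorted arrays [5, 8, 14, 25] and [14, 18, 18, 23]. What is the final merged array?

Merging process:

Compare 5 vs 14: take 5 from left. Merged: [5]
Compare 8 vs 14: take 8 from left. Merged: [5, 8]
Compare 14 vs 14: take 14 from left. Merged: [5, 8, 14]
Compare 25 vs 14: take 14 from right. Merged: [5, 8, 14, 14]
Compare 25 vs 18: take 18 from right. Merged: [5, 8, 14, 14, 18]
Compare 25 vs 18: take 18 from right. Merged: [5, 8, 14, 14, 18, 18]
Compare 25 vs 23: take 23 from right. Merged: [5, 8, 14, 14, 18, 18, 23]
Append remaining from left: [25]. Merged: [5, 8, 14, 14, 18, 18, 23, 25]

Final merged array: [5, 8, 14, 14, 18, 18, 23, 25]
Total comparisons: 7

The merged array is [5, 8, 14, 14, 18, 18, 23, 25], requiring 7 comparisons. The merge step runs in O(n) time where n is the total number of elements.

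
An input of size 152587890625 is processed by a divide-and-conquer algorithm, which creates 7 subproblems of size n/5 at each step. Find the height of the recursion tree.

For divide and conquer with division factor 5:

Problem sizes at each level:
Level 0: 152587890625
Level 1: 30517578125
Level 2: 6103515625
Level 3: 1220703125
Level 4: 244140625
Level 5: 48828125
Level 6: 9765625
Level 7: 1953125
Level 8: 390625
Level 9: 78125
Level 10: 15625
Level 11: 3125
Level 12: 625
Level 13: 125
Level 14: 25
Level 15: 5
Level 16: 1

The root is level 0 and the size-1 base case is level 16 (the tree spans levels 0 through 16, i.e. 17 levels counting the root), so the depth is the number of divisions: log_5(152587890625) = 16

The recursion tree depth is log_5(152587890625) = 16. At each level, the problem size is divided by 5, so it takes 16 divisions to reduce to a base case of size 1. The algorithm makes 7 recursive calls at each level.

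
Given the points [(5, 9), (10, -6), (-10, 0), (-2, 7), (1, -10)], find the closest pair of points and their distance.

Computing all pairwise distances among 5 points:

d((5, 9), (10, -6)) = 15.8114
d((5, 9), (-10, 0)) = 17.4929
d((5, 9), (-2, 7)) = 7.2801 <-- minimum
d((5, 9), (1, -10)) = 19.4165
d((10, -6), (-10, 0)) = 20.8806
d((10, -6), (-2, 7)) = 17.6918
d((10, -6), (1, -10)) = 9.8489
d((-10, 0), (-2, 7)) = 10.6301
d((-10, 0), (1, -10)) = 14.8661
d((-2, 7), (1, -10)) = 17.2627

Closest pair: (5, 9) and (-2, 7) with distance 7.2801

The closest pair is (5, 9) and (-2, 7) with Euclidean distance 7.2801. For 5 points, brute-force pairwise comparison is shown above. For large n, the divide-and-conquer algorithm (sort by x, recurse on halves, check the dividing strip) achieves O(n log n).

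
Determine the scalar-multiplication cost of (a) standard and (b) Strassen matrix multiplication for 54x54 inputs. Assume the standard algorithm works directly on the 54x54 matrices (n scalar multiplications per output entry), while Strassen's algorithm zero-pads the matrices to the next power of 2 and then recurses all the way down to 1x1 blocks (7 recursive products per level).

Matrix multiplication for 54x54 matrices:

Strassen's algorithm requires power-of-2 dimensions. Pad 54x54 to 64x64 (next power of 2).

Standard algorithm: 54^3 = 157464 multiplications
Strassen's algorithm: 7^(log2(64)) = 7^6 = 117649 multiplications
Savings: 157464 - 117649 = 39815 multiplications

Standard: 157464 multiplications (54^3). Strassen: 117649 multiplications (7^6, after padding to 64x64). Strassen reduces 8 recursive multiplications to 7 at each level.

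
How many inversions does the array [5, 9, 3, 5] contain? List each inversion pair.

Finding inversions in [5, 9, 3, 5]:

(0, 2): arr[0]=5 > arr[2]=3
(1, 2): arr[1]=9 > arr[2]=3
(1, 3): arr[1]=9 > arr[3]=5

Total inversions: 3

The array has 3 inversion(s): (0,2), (1,2), (1,3). Each pair (i,j) satisfies i < j and arr[i] > arr[j].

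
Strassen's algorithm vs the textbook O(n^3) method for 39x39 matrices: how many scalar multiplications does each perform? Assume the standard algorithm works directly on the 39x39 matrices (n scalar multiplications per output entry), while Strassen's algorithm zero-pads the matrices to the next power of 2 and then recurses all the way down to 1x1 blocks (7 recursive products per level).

Matrix multiplication for 39x39 matrices:

Strassen's algorithm requires power-of-2 dimensions. Pad 39x39 to 64x64 (next power of 2).

Standard algorithm: 39^3 = 59319 multiplications
Strassen's algorithm: 7^(log2(64)) = 7^6 = 117649 multiplications
Difference: 59319 - 117649 = -58330 (Strassen uses MORE here due to padding overhead — for small or just-over-power-of-2 n, padding can outweigh the per-level savings)

Standard: 59319 multiplications (39^3). Strassen: 117649 multiplications (7^6, after padding to 64x64). Strassen reduces 8 recursive multiplications to 7 at each level.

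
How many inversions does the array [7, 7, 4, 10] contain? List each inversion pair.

Finding inversions in [7, 7, 4, 10]:

(0, 2): arr[0]=7 > arr[2]=4
(1, 2): arr[1]=7 > arr[2]=4

Total inversions: 2

The array has 2 inversion(s): (0,2), (1,2). Each pair (i,j) satisfies i < j and arr[i] > arr[j].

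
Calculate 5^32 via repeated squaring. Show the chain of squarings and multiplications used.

Computing 5^32 by squaring (build up from 5^1; each line after the first costs one multiplication):

5^1 = 5
5^2 = (5^1)^2 = 5^2 = 25
5^4 = (5^2)^2 = 25^2 = 625
5^8 = (5^4)^2 = 625^2 = 390625
5^16 = (5^8)^2 = 390625^2 = 152587890625
5^32 = (5^16)^2 = 152587890625^2 = 23283064365386962890625

Result: 23283064365386962890625
Multiplications needed: 5 (5 lines after 5^1)

5^32 = 23283064365386962890625. Using exponentiation by squaring, this requires 5 multiplications. The key idea: if the exponent is even, square the half-power; if odd, multiply by the base once.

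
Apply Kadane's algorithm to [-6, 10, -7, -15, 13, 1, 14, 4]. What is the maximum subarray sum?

Using Kadane's algorithm on [-6, 10, -7, -15, 13, 1, 14, 4]:

Scanning through the array:
Position 1 (value 10): max_ending_here = 10, max_so_far = 10
Position 2 (value -7): max_ending_here = 3, max_so_far = 10
Position 3 (value -15): max_ending_here = -12, max_so_far = 10
Position 4 (value 13): max_ending_here = 13, max_so_far = 13
Position 5 (value 1): max_ending_here = 14, max_so_far = 14
Position 6 (value 14): max_ending_here = 28, max_so_far = 28
Position 7 (value 4): max_ending_here = 32, max_so_far = 32

Maximum subarray: [13, 1, 14, 4]
Maximum sum: 32

The maximum subarray is [13, 1, 14, 4] with sum 32. This subarray runs from index 4 to index 7.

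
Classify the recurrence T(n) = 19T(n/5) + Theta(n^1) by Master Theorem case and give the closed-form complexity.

Master Theorem for T(n) = 19T(n/5) + O(n^1):

a = 19, b = 5, c = 1
log_b(a) = log_5(19) = 1.8295

Case 1: c = 1 < log_5(19) = 1.8295
T(n) = O(n^(log_5 19))

For T(n) = 19T(n/5) + O(n^1): log_5(19) = 1.8295. This is Case 1 of the Master Theorem (c < log_b(a), work dominated by leaves), giving O(n^(log_5 19)).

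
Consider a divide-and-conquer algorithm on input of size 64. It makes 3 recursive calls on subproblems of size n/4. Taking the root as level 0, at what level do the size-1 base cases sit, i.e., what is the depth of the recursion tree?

For divide and conquer with division factor 4:

Problem sizes at each level:
Level 0: 64
Level 1: 16
Level 2: 4
Level 3: 1

The root is level 0 and the size-1 base case is level 3 (the tree spans levels 0 through 3, i.e. 4 levels counting the root), so the depth is the number of divisions: log_4(64) = 3

The recursion tree depth is log_4(64) = 3. At each level, the problem size is divided by 4, so it takes 3 divisions to reduce to a base case of size 1. The algorithm makes 3 recursive calls at each level.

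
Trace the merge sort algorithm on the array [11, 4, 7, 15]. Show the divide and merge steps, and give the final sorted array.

Merge sort trace:

Split: [11, 4, 7, 15] -> [11, 4] and [7, 15]
  Split: [11, 4] -> [11] and [4]
  Merge: [11] + [4] -> [4, 11]
  Split: [7, 15] -> [7] and [15]
  Merge: [7] + [15] -> [7, 15]
Merge: [4, 11] + [7, 15] -> [4, 7, 11, 15]

Final sorted array: [4, 7, 11, 15]

The merge sort proceeds by recursively splitting the array and merging sorted halves.
After all merges, the sorted array is [4, 7, 11, 15].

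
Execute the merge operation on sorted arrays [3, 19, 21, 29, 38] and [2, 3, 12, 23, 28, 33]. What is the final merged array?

Merging process:

Compare 3 vs 2: take 2 from right. Merged: [2]
Compare 3 vs 3: take 3 from left. Merged: [2, 3]
Compare 19 vs 3: take 3 from right. Merged: [2, 3, 3]
Compare 19 vs 12: take 12 from right. Merged: [2, 3, 3, 12]
Compare 19 vs 23: take 19 from left. Merged: [2, 3, 3, 12, 19]
Compare 21 vs 23: take 21 from left. Merged: [2, 3, 3, 12, 19, 21]
Compare 29 vs 23: take 23 from right. Merged: [2, 3, 3, 12, 19, 21, 23]
Compare 29 vs 28: take 28 from right. Merged: [2, 3, 3, 12, 19, 21, 23, 28]
Compare 29 vs 33: take 29 from left. Merged: [2, 3, 3, 12, 19, 21, 23, 28, 29]
Compare 38 vs 33: take 33 from right. Merged: [2, 3, 3, 12, 19, 21, 23, 28, 29, 33]
Append remaining from left: [38]. Merged: [2, 3, 3, 12, 19, 21, 23, 28, 29, 33, 38]

Final merged array: [2, 3, 3, 12, 19, 21, 23, 28, 29, 33, 38]
Total comparisons: 10

The merged array is [2, 3, 3, 12, 19, 21, 23, 28, 29, 33, 38], requiring 10 comparisons. The merge step runs in O(n) time where n is the total number of elements.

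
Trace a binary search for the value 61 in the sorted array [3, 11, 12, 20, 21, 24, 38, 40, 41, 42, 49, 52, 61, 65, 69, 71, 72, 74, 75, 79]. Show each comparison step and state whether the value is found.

Binary search for 61 in [3, 11, 12, 20, 21, 24, 38, 40, 41, 42, 49, 52, 61, 65, 69, 71, 72, 74, 75, 79]:

lo=0, hi=19, mid=9, arr[mid]=42 -> 42 < 61, search right half
lo=10, hi=19, mid=14, arr[mid]=69 -> 69 > 61, search left half
lo=10, hi=13, mid=11, arr[mid]=52 -> 52 < 61, search right half
lo=12, hi=13, mid=12, arr[mid]=61 -> Found target at index 12!

Binary search finds 61 at index 12 after 4 comparisons. The search repeatedly halves the search space by comparing with the middle element.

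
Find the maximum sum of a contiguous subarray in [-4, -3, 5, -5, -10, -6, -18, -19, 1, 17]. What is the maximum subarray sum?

Using Kadane's algorithm on [-4, -3, 5, -5, -10, -6, -18, -19, 1, 17]:

Scanning through the array:
Position 1 (value -3): max_ending_here = -3, max_so_far = -3
Position 2 (value 5): max_ending_here = 5, max_so_far = 5
Position 3 (value -5): max_ending_here = 0, max_so_far = 5
Position 4 (value -10): max_ending_here = -10, max_so_far = 5
Position 5 (value -6): max_ending_here = -6, max_so_far = 5
Position 6 (value -18): max_ending_here = -18, max_so_far = 5
Position 7 (value -19): max_ending_here = -19, max_so_far = 5
Position 8 (value 1): max_ending_here = 1, max_so_far = 5
Position 9 (value 17): max_ending_here = 18, max_so_far = 18

Maximum subarray: [1, 17]
Maximum sum: 18

The maximum subarray is [1, 17] with sum 18. This subarray runs from index 8 to index 9.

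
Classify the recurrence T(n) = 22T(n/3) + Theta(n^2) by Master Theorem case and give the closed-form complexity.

Master Theorem for T(n) = 22T(n/3) + O(n^2):

a = 22, b = 3, c = 2
log_b(a) = log_3(22) = 2.8136

Case 1: c = 2 < log_3(22) = 2.8136
T(n) = O(n^(log_3 22))

For T(n) = 22T(n/3) + O(n^2): log_3(22) = 2.8136. This is Case 1 of the Master Theorem (c < log_b(a), work dominated by leaves), giving O(n^(log_3 22)).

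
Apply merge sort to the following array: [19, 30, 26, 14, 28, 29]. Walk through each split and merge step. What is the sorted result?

Merge sort trace:

Split: [19, 30, 26, 14, 28, 29] -> [19, 30, 26] and [14, 28, 29]
  Split: [19, 30, 26] -> [19] and [30, 26]
    Split: [30, 26] -> [30] and [26]
    Merge: [30] + [26] -> [26, 30]
  Merge: [19] + [26, 30] -> [19, 26, 30]
  Split: [14, 28, 29] -> [14] and [28, 29]
    Split: [28, 29] -> [28] and [29]
    Merge: [28] + [29] -> [28, 29]
  Merge: [14] + [28, 29] -> [14, 28, 29]
Merge: [19, 26, 30] + [14, 28, 29] -> [14, 19, 26, 28, 29, 30]

Final sorted array: [14, 19, 26, 28, 29, 30]

The merge sort proceeds by recursively splitting the array and merging sorted halves.
After all merges, the sorted array is [14, 19, 26, 28, 29, 30].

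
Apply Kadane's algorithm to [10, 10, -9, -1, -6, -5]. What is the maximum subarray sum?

Using Kadane's algorithm on [10, 10, -9, -1, -6, -5]:

Scanning through the array:
Position 1 (value 10): max_ending_here = 20, max_so_far = 20
Position 2 (value -9): max_ending_here = 11, max_so_far = 20
Position 3 (value -1): max_ending_here = 10, max_so_far = 20
Position 4 (value -6): max_ending_here = 4, max_so_far = 20
Position 5 (value -5): max_ending_here = -1, max_so_far = 20

Maximum subarray: [10, 10]
Maximum sum: 20

The maximum subarray is [10, 10] with sum 20. This subarray runs from index 0 to index 1.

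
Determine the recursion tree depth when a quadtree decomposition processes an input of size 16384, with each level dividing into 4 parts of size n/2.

For divide and conquer with division factor 2:

Problem sizes at each level:
Level 0: 16384
Level 1: 8192
Level 2: 4096
Level 3: 2048
Level 4: 1024
Level 5: 512
Level 6: 256
Level 7: 128
Level 8: 64
Level 9: 32
Level 10: 16
Level 11: 8
Level 12: 4
Level 13: 2
Level 14: 1

The root is level 0 and the size-1 base case is level 14 (the tree spans levels 0 through 14, i.e. 15 levels counting the root), so the depth is the number of divisions: log_2(16384) = 14

The recursion tree depth is log_2(16384) = 14. At each level, the problem size is divided by 2, so it takes 14 divisions to reduce to a base case of size 1. The algorithm makes 4 recursive calls at each level.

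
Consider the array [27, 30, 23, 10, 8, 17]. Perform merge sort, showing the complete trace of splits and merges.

Merge sort trace:

Split: [27, 30, 23, 10, 8, 17] -> [27, 30, 23] and [10, 8, 17]
  Split: [27, 30, 23] -> [27] and [30, 23]
    Split: [30, 23] -> [30] and [23]
    Merge: [30] + [23] -> [23, 30]
  Merge: [27] + [23, 30] -> [23, 27, 30]
  Split: [10, 8, 17] -> [10] and [8, 17]
    Split: [8, 17] -> [8] and [17]
    Merge: [8] + [17] -> [8, 17]
  Merge: [10] + [8, 17] -> [8, 10, 17]
Merge: [23, 27, 30] + [8, 10, 17] -> [8, 10, 17, 23, 27, 30]

Final sorted array: [8, 10, 17, 23, 27, 30]

The merge sort proceeds by recursively splitting the array and merging sorted halves.
After all merges, the sorted array is [8, 10, 17, 23, 27, 30].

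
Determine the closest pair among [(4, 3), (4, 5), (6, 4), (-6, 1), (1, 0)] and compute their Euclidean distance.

Computing all pairwise distances among 5 points:

d((4, 3), (4, 5)) = 2.0 <-- minimum
d((4, 3), (6, 4)) = 2.2361
d((4, 3), (-6, 1)) = 10.198
d((4, 3), (1, 0)) = 4.2426
d((4, 5), (6, 4)) = 2.2361
d((4, 5), (-6, 1)) = 10.7703
d((4, 5), (1, 0)) = 5.831
d((6, 4), (-6, 1)) = 12.3693
d((6, 4), (1, 0)) = 6.4031
d((-6, 1), (1, 0)) = 7.0711

Closest pair: (4, 3) and (4, 5) with distance 2.0

The closest pair is (4, 3) and (4, 5) with Euclidean distance 2.0. For 5 points, brute-force pairwise comparison is shown above. For large n, the divide-and-conquer algorithm (sort by x, recurse on halves, check the dividing strip) achieves O(n log n).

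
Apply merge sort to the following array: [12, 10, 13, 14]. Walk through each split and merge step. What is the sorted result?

Merge sort trace:

Split: [12, 10, 13, 14] -> [12, 10] and [13, 14]
  Split: [12, 10] -> [12] and [10]
  Merge: [12] + [10] -> [10, 12]
  Split: [13, 14] -> [13] and [14]
  Merge: [13] + [14] -> [13, 14]
Merge: [10, 12] + [13, 14] -> [10, 12, 13, 14]

Final sorted array: [10, 12, 13, 14]

The merge sort proceeds by recursively splitting the array and merging sorted halves.
After all merges, the sorted array is [10, 12, 13, 14].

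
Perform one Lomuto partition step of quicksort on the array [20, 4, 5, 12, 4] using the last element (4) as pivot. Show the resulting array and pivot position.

Lomuto partition with pivot = 4:

Initial array: [20, 4, 5, 12, 4]

arr[0]=20 > 4: no swap
arr[1]=4 <= 4: swap with position 0, array becomes [4, 20, 5, 12, 4]
arr[2]=5 > 4: no swap
arr[3]=12 > 4: no swap

Place pivot at position 1: [4, 4, 5, 12, 20]
Pivot position: 1

After partitioning with pivot 4, the array becomes [4, 4, 5, 12, 20]. The pivot is placed at index 1. All elements to the left of the pivot are <= 4, and all elements to the right are > 4.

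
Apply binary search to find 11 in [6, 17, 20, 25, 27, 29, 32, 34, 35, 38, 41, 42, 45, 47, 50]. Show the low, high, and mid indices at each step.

Binary search for 11 in [6, 17, 20, 25, 27, 29, 32, 34, 35, 38, 41, 42, 45, 47, 50]:

lo=0, hi=14, mid=7, arr[mid]=34 -> 34 > 11, search left half
lo=0, hi=6, mid=3, arr[mid]=25 -> 25 > 11, search left half
lo=0, hi=2, mid=1, arr[mid]=17 -> 17 > 11, search left half
lo=0, hi=0, mid=0, arr[mid]=6 -> 6 < 11, search right half
lo=1 > hi=0, target 11 not found

Binary search determines that 11 is not in the array after 4 comparisons. The search space was exhausted without finding the target.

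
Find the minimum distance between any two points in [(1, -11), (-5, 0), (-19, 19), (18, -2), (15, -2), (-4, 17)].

Computing all pairwise distances among 6 points:

d((1, -11), (-5, 0)) = 12.53
d((1, -11), (-19, 19)) = 36.0555
d((1, -11), (18, -2)) = 19.2354
d((1, -11), (15, -2)) = 16.6433
d((1, -11), (-4, 17)) = 28.4429
d((-5, 0), (-19, 19)) = 23.6008
d((-5, 0), (18, -2)) = 23.0868
d((-5, 0), (15, -2)) = 20.0998
d((-5, 0), (-4, 17)) = 17.0294
d((-19, 19), (18, -2)) = 42.5441
d((-19, 19), (15, -2)) = 39.9625
d((-19, 19), (-4, 17)) = 15.1327
d((18, -2), (15, -2)) = 3.0 <-- minimum
d((18, -2), (-4, 17)) = 29.0689
d((15, -2), (-4, 17)) = 26.8701

Closest pair: (18, -2) and (15, -2) with distance 3.0

The closest pair is (18, -2) and (15, -2) with Euclidean distance 3.0. For 6 points, brute-force pairwise comparison is shown above. For large n, the divide-and-conquer algorithm (sort by x, recurse on halves, check the dividing strip) achieves O(n log n).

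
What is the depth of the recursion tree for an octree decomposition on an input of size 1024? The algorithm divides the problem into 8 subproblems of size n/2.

For divide and conquer with division factor 2:

Problem sizes at each level:
Level 0: 1024
Level 1: 512
Level 2: 256
Level 3: 128
Level 4: 64
Level 5: 32
Level 6: 16
Level 7: 8
Level 8: 4
Level 9: 2
Level 10: 1

The root is level 0 and the size-1 base case is level 10 (the tree spans levels 0 through 10, i.e. 11 levels counting the root), so the depth is the number of divisions: log_2(1024) = 10

The recursion tree depth is log_2(1024) = 10. At each level, the problem size is divided by 2, so it takes 10 divisions to reduce to a base case of size 1. The algorithm makes 8 recursive calls at each level.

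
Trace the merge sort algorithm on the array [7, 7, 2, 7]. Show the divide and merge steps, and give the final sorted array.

Merge sort trace:

Split: [7, 7, 2, 7] -> [7, 7] and [2, 7]
  Split: [7, 7] -> [7] and [7]
  Merge: [7] + [7] -> [7, 7]
  Split: [2, 7] -> [2] and [7]
  Merge: [2] + [7] -> [2, 7]
Merge: [7, 7] + [2, 7] -> [2, 7, 7, 7]

Final sorted array: [2, 7, 7, 7]

The merge sort proceeds by recursively splitting the array and merging sorted halves.
After all merges, the sorted array is [2, 7, 7, 7].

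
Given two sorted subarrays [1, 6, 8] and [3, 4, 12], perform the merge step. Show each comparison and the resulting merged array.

Merging process:

Compare 1 vs 3: take 1 from left. Merged: [1]
Compare 6 vs 3: take 3 from right. Merged: [1, 3]
Compare 6 vs 4: take 4 from right. Merged: [1, 3, 4]
Compare 6 vs 12: take 6 from left. Merged: [1, 3, 4, 6]
Compare 8 vs 12: take 8 from left. Merged: [1, 3, 4, 6, 8]
Append remaining from right: [12]. Merged: [1, 3, 4, 6, 8, 12]

Final merged array: [1, 3, 4, 6, 8, 12]
Total comparisons: 5

The merged array is [1, 3, 4, 6, 8, 12], requiring 5 comparisons. The merge step runs in O(n) time where n is the total number of elements.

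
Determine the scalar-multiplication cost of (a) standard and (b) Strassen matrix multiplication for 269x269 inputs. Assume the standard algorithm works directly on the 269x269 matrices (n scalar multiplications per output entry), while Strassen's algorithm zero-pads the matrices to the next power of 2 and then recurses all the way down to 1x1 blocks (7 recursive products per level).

Matrix multiplication for 269x269 matrices:

Strassen's algorithm requires power-of-2 dimensions. Pad 269x269 to 512x512 (next power of 2).

Standard algorithm: 269^3 = 19465109 multiplications
Strassen's algorithm: 7^(log2(512)) = 7^9 = 40353607 multiplications
Difference: 19465109 - 40353607 = -20888498 (Strassen uses MORE here due to padding overhead — for small or just-over-power-of-2 n, padding can outweigh the per-level savings)

Standard: 19465109 multiplications (269^3). Strassen: 40353607 multiplications (7^9, after padding to 512x512). Strassen reduces 8 recursive multiplications to 7 at each level.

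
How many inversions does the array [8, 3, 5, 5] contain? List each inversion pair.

Finding inversions in [8, 3, 5, 5]:

(0, 1): arr[0]=8 > arr[1]=3
(0, 2): arr[0]=8 > arr[2]=5
(0, 3): arr[0]=8 > arr[3]=5

Total inversions: 3

The array has 3 inversion(s): (0,1), (0,2), (0,3). Each pair (i,j) satisfies i < j and arr[i] > arr[j].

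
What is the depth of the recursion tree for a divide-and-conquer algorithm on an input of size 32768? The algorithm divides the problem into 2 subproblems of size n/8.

For divide and conquer with division factor 8:

Problem sizes at each level:
Level 0: 32768
Level 1: 4096
Level 2: 512
Level 3: 64
Level 4: 8
Level 5: 1

The root is level 0 and the size-1 base case is level 5 (the tree spans levels 0 through 5, i.e. 6 levels counting the root), so the depth is the number of divisions: log_8(32768) = 5

The recursion tree depth is log_8(32768) = 5. At each level, the problem size is divided by 8, so it takes 5 divisions to reduce to a base case of size 1. The algorithm makes 2 recursive calls at each level.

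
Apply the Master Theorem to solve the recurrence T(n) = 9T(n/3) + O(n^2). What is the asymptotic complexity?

Master Theorem for T(n) = 9T(n/3) + O(n^2):

a = 9, b = 3, c = 2
log_b(a) = log_3(9) = 2.0000

Case 2: c = 2 = log_3(9) = 2.0000
T(n) = O(n^2 log n) = O(n^2 log n)

For T(n) = 9T(n/3) + O(n^2): log_3(9) = 2.0000. This is Case 2 of the Master Theorem (c = log_b(a), equal work at all levels), giving O(n^2 log n).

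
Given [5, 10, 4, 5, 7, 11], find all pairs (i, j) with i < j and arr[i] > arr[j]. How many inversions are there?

Finding inversions in [5, 10, 4, 5, 7, 11]:

(0, 2): arr[0]=5 > arr[2]=4
(1, 2): arr[1]=10 > arr[2]=4
(1, 3): arr[1]=10 > arr[3]=5
(1, 4): arr[1]=10 > arr[4]=7

Total inversions: 4

The array has 4 inversion(s): (0,2), (1,2), (1,3), (1,4). Each pair (i,j) satisfies i < j and arr[i] > arr[j].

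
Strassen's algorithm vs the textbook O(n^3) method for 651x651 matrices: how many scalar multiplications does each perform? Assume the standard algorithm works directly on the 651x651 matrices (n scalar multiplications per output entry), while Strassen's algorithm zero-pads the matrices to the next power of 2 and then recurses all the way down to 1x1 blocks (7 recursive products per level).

Matrix multiplication for 651x651 matrices:

Strassen's algorithm requires power-of-2 dimensions. Pad 651x651 to 1024x1024 (next power of 2).

Standard algorithm: 651^3 = 275894451 multiplications
Strassen's algorithm: 7^(log2(1024)) = 7^10 = 282475249 multiplications
Difference: 275894451 - 282475249 = -6580798 (Strassen uses MORE here due to padding overhead — for small or just-over-power-of-2 n, padding can outweigh the per-level savings)

Standard: 275894451 multiplications (651^3). Strassen: 282475249 multiplications (7^10, after padding to 1024x1024). Strassen reduces 8 recursive multiplications to 7 at each level.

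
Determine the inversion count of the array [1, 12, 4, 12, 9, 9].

Finding inversions in [1, 12, 4, 12, 9, 9]:

(1, 2): arr[1]=12 > arr[2]=4
(1, 4): arr[1]=12 > arr[4]=9
(1, 5): arr[1]=12 > arr[5]=9
(3, 4): arr[3]=12 > arr[4]=9
(3, 5): arr[3]=12 > arr[5]=9

Total inversions: 5

The array has 5 inversion(s): (1,2), (1,4), (1,5), (3,4), (3,5). Each pair (i,j) satisfies i < j and arr[i] > arr[j].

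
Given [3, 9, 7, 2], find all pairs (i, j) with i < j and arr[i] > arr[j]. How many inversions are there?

Finding inversions in [3, 9, 7, 2]:

(0, 3): arr[0]=3 > arr[3]=2
(1, 2): arr[1]=9 > arr[2]=7
(1, 3): arr[1]=9 > arr[3]=2
(2, 3): arr[2]=7 > arr[3]=2

Total inversions: 4

The array has 4 inversion(s): (0,3), (1,2), (1,3), (2,3). Each pair (i,j) satisfies i < j and arr[i] > arr[j].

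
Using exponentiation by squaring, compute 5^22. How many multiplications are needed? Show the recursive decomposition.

Computing 5^22 by squaring (build up from 5^1; each line after the first costs one multiplication):

5^1 = 5
5^2 = (5^1)^2 = 5^2 = 25
5^4 = (5^2)^2 = 25^2 = 625
5^5 = 5 * 5^4 = 5 * 625 = 3125
5^10 = (5^5)^2 = 3125^2 = 9765625
5^11 = 5 * 5^10 = 5 * 9765625 = 48828125
5^22 = (5^11)^2 = 48828125^2 = 2384185791015625

Result: 2384185791015625
Multiplications needed: 6 (6 lines after 5^1)

5^22 = 2384185791015625. Using exponentiation by squaring, this requires 6 multiplications. The key idea: if the exponent is even, square the half-power; if odd, multiply by the base once.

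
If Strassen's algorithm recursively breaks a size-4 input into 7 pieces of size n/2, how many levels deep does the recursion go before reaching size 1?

For divide and conquer with division factor 2:

Problem sizes at each level:
Level 0: 4
Level 1: 2
Level 2: 1

The root is level 0 and the size-1 base case is level 2 (the tree spans levels 0 through 2, i.e. 3 levels counting the root), so the depth is the number of divisions: log_2(4) = 2

The recursion tree depth is log_2(4) = 2. At each level, the problem size is divided by 2, so it takes 2 divisions to reduce to a base case of size 1. The algorithm makes 7 recursive calls at each level.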